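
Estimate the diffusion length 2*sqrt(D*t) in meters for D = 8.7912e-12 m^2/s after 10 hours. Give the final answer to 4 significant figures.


t = 10 hr = 36000 s
Diffusion length = 2*sqrt(D*t)
= 2*sqrt(8.7912e-12 * 36000)
= 1.125e-03 m


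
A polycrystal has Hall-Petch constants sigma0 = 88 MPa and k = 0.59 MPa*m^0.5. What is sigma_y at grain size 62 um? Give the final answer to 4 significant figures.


sigma_y = sigma0 + k / sqrt(d)
d = 62 um = 6.2e-05 m
sigma_y = 88 + 0.59 / sqrt(6.2e-05)
sigma_y = 162.9 MPa


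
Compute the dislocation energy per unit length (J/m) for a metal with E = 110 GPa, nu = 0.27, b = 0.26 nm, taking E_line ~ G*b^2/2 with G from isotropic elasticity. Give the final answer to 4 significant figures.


Step 1: G = E / (2*(1+nu))
G = 110 / (2*(1+0.27)) = 43.3071 GPa = 4.33071e+10 Pa
Step 2: E_line = G*b^2/2
b = 0.26 nm = 2.6e-10 m
E_line = 0.5 * 4.33071e+10 * (2.6e-10)^2 = 1.464e-09 J/m


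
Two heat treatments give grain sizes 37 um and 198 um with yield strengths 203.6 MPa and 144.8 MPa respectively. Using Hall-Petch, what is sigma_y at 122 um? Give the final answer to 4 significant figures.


sigma_y = sigma0 + k / sqrt(d)
1/sqrt(d1) = 1/sqrt(3.7e-05) = 164.399;  1/sqrt(d2) = 71.0669
k = (sigma1 - sigma2) / (1/sqrt(d1) - 1/sqrt(d2)) = (203.6 - 144.8) / (164.399 - 71.0669) = 0.630008 MPa*m^0.5
sigma0 = sigma1 - k/sqrt(d1) = 203.6 - 0.630008*164.399 = 100.027 MPa
sigma_y(d3) = 100.027 + 0.630008 / sqrt(1.22e-04) = 157.1 MPa


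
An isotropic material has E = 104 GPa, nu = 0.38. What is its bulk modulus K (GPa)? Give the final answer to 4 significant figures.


K = E / (3*(1-2*nu))
K = 104 / (3*(1-2*0.38))
K = 144.4 GPa


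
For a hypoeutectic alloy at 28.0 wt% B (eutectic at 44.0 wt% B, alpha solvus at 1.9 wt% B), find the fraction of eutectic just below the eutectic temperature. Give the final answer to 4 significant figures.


f_primary = (C_e - C0) / (C_e - C_alpha_max)
f_primary = (44.0 - 28.0) / (44.0 - 1.9)
f_primary = 0.380048
f_eutectic = 1 - 0.380048 = 0.62


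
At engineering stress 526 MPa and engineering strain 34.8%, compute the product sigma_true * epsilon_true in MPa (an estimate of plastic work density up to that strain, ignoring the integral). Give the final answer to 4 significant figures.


sigma_true = sigma_eng * (1 + epsilon_eng)
sigma_true = 526 * (1 + 0.348) = 709.048 MPa
epsilon_true = ln(1 + epsilon_eng)
epsilon_true = ln(1 + 0.348) = 0.298622
sigma_true * epsilon_true = 709.048 * 0.298622 = 211.7 MPa


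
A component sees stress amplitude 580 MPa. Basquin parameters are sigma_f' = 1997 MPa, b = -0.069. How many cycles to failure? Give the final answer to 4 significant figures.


sigma_a = sigma_f' * (2*Nf)^b
2*Nf = (sigma_a / sigma_f')^(1/b)
2*Nf = (580 / 1997)^(1/-0.069)
2*Nf = 6.05181e+07
Nf = 3.026e+07 cycles


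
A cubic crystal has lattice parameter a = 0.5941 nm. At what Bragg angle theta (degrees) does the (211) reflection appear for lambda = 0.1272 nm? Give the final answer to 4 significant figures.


d = a / sqrt(h^2+k^2+l^2)
d = 0.5941 / sqrt(6) = 0.24254 nm
lambda = 2*d*sin(theta)  =>  sin(theta) = lambda / (2*d)
sin(theta) = 0.1272 / (2 * 0.24254) = 0.262224
theta = 15.2 deg


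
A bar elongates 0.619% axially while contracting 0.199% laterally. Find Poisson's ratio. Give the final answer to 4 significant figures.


nu = -epsilon_lat / epsilon_axial
Lateral strain is contraction (negative), so using magnitudes:
nu = 0.199 / 0.619
nu = 0.3215


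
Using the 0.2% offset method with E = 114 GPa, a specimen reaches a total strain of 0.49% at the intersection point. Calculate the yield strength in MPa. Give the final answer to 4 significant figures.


Offset strain = 0.002
Elastic strain at yield = total_strain - offset = 4.9e-03 - 0.002 = 2.9e-03
sigma_y = E * elastic_strain = 114000 * 2.9e-03
sigma_y = 330.6 MPa


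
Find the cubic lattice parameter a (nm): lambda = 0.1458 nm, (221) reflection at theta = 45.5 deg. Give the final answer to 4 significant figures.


d = lambda / (2*sin(theta))
d = 0.1458 / (2*sin(45.5 deg))
d = 0.102208 nm
a = d * sqrt(h^2+k^2+l^2) = 0.102208 * sqrt(9)
a = 0.3066 nm


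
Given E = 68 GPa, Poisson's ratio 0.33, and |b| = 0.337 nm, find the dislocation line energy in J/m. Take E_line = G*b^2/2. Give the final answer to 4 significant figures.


Step 1: G = E / (2*(1+nu))
G = 68 / (2*(1+0.33)) = 25.5639 GPa = 2.55639e+10 Pa
Step 2: E_line = G*b^2/2
b = 0.337 nm = 3.37e-10 m
E_line = 0.5 * 2.55639e+10 * (3.37e-10)^2 = 1.452e-09 J/m


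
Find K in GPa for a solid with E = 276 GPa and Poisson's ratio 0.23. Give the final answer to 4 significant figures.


K = E / (3*(1-2*nu))
K = 276 / (3*(1-2*0.23))
K = 170.4 GPa


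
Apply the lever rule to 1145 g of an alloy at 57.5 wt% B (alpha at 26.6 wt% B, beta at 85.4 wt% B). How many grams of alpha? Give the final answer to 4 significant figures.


f_alpha = (C_beta - C0) / (C_beta - C_alpha)
f_alpha = (85.4 - 57.5) / (85.4 - 26.6) = 0.47449
m_alpha = f_alpha * m_total = 0.47449 * 1145 = 543.3 g


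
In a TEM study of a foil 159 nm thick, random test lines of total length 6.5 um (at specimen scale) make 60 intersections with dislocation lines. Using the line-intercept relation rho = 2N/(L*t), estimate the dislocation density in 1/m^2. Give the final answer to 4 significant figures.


rho = 2N / (L * t)
L = 6.5 um = 6.5e-06 m, t = 159 nm = 1.59e-07 m
rho = 2 * 60 / (6.5e-06 * 1.59e-07)
rho = 1.161e+14 1/m^2


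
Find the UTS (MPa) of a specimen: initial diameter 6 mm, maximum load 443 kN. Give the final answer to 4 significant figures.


A0 = pi*(d/2)^2 = pi*(6/2)^2 = 28.2743 mm^2
UTS = F_max / A0 = 443*1000 / 28.2743
UTS = 15670 MPa


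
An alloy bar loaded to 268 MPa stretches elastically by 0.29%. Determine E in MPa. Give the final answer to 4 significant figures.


E = sigma / epsilon
epsilon = 0.29% = 2.9e-03
E = 268 / 2.9e-03
E = 92410 MPa


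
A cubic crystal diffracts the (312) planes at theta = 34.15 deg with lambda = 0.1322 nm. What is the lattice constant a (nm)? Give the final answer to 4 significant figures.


d = lambda / (2*sin(theta))
d = 0.1322 / (2*sin(34.15 deg))
d = 0.117749 nm
a = d * sqrt(h^2+k^2+l^2) = 0.117749 * sqrt(14)
a = 0.4406 nm


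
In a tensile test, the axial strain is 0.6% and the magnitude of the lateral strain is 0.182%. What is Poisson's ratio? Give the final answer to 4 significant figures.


nu = -epsilon_lat / epsilon_axial
Lateral strain is contraction (negative), so using magnitudes:
nu = 0.182 / 0.6
nu = 0.3033


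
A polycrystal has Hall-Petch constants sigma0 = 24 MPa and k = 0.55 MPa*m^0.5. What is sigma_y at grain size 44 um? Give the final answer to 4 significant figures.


sigma_y = sigma0 + k / sqrt(d)
d = 44 um = 4.4e-05 m
sigma_y = 24 + 0.55 / sqrt(4.4e-05)
sigma_y = 106.9 MPa


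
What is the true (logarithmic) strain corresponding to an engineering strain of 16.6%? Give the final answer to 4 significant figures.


epsilon_true = ln(1 + epsilon_eng)
epsilon_true = ln(1 + 0.166)
epsilon_true = 0.1536


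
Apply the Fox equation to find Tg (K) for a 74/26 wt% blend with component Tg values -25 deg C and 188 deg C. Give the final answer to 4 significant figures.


1/Tg = w1/Tg1 + w2/Tg2 (in Kelvin)
Tg1 = 248.15 K, Tg2 = 461.15 K
1/Tg = 0.74/248.15 + 0.26/461.15
Tg = 282 K


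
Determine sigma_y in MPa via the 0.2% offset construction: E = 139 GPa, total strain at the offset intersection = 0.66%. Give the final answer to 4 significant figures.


Offset strain = 0.002
Elastic strain at yield = total_strain - offset = 6.6e-03 - 0.002 = 4.6e-03
sigma_y = E * elastic_strain = 139000 * 4.6e-03
sigma_y = 639.4 MPa


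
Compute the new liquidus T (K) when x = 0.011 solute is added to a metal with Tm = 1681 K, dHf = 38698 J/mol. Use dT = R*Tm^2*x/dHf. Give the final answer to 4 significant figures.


dT = R*Tm^2*x / dHf
dT = 8.314 * 1681^2 * 0.011 / 38698
dT = 6.67805 K
T_new = 1681 - 6.67805 = 1674 K


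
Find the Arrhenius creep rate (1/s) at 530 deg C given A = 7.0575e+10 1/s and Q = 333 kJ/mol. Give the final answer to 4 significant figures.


rate = A * exp(-Q / (R*T))
T = 530 + 273.15 = 803.15 K
rate = 7.0575e+10 * exp(-333e3 / (8.314 * 803.15))
rate = 1.551e-11 1/s


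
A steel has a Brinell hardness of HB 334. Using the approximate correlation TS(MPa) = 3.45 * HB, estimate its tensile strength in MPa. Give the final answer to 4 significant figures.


TS (MPa) = 3.45 * HB
TS = 3.45 * 334
TS = 1152 MPa


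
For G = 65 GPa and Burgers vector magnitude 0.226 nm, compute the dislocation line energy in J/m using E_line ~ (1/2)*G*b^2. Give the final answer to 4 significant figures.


E = G*b^2/2
b = 0.226 nm = 2.26e-10 m
G = 65 GPa = 6.5e+10 Pa
E = 0.5 * 6.5e+10 * (2.26e-10)^2
E = 1.66e-09 J/m


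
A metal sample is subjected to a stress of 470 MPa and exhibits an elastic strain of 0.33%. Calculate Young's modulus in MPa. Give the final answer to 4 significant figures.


E = sigma / epsilon
epsilon = 0.33% = 3.3e-03
E = 470 / 3.3e-03
E = 142400 MPa


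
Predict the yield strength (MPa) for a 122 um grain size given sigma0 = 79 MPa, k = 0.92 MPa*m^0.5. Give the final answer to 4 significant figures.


sigma_y = sigma0 + k / sqrt(d)
d = 122 um = 1.22e-04 m
sigma_y = 79 + 0.92 / sqrt(1.22e-04)
sigma_y = 162.3 MPa


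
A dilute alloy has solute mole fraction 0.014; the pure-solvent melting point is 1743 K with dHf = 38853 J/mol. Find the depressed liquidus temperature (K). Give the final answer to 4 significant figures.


dT = R*Tm^2*x / dHf
dT = 8.314 * 1743^2 * 0.014 / 38853
dT = 9.1014 K
T_new = 1743 - 9.1014 = 1734 K


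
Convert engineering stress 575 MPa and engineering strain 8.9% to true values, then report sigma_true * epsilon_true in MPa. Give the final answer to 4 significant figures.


sigma_true = sigma_eng * (1 + epsilon_eng)
sigma_true = 575 * (1 + 0.089) = 626.175 MPa
epsilon_true = ln(1 + epsilon_eng)
epsilon_true = ln(1 + 0.089) = 0.0852598
sigma_true * epsilon_true = 626.175 * 0.0852598 = 53.39 MPa


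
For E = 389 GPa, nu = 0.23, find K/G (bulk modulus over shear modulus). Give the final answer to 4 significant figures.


G = E / (2*(1+nu))
G = 389 / (2*(1+0.23)) = 158.13 GPa
K = E / (3*(1-2*nu))
K = 389 / (3*(1-2*0.23)) = 240.123 GPa
K/G = 240.123 / 158.13 = 1.519


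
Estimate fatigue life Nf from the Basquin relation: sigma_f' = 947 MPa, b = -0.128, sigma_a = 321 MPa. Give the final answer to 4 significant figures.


sigma_a = sigma_f' * (2*Nf)^b
2*Nf = (sigma_a / sigma_f')^(1/b)
2*Nf = (321 / 947)^(1/-0.128)
2*Nf = 4684.5
Nf = 2342 cycles


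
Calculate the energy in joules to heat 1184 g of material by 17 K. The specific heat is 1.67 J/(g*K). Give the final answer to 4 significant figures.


Q = m * cp * dT
Q = 1184 * 1.67 * 17
Q = 33610 J


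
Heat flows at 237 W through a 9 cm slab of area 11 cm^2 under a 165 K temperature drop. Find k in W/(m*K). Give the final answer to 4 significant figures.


k = Q*L / (A*dT)
L = 0.09 m, A = 1.1e-03 m^2
k = 237 * 0.09 / (1.1e-03 * 165)
k = 117.5 W/(m*K)


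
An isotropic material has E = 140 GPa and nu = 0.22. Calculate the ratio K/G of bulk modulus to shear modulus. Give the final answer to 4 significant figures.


G = E / (2*(1+nu))
G = 140 / (2*(1+0.22)) = 57.377 GPa
K = E / (3*(1-2*nu))
K = 140 / (3*(1-2*0.22)) = 83.3333 GPa
K/G = 83.3333 / 57.377 = 1.452


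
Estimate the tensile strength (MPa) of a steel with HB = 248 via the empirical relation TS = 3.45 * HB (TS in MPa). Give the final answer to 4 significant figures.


TS (MPa) = 3.45 * HB
TS = 3.45 * 248
TS = 855.6 MPa


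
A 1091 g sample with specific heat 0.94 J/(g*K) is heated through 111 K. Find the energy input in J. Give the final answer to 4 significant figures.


Q = m * cp * dT
Q = 1091 * 0.94 * 111
Q = 113800 J


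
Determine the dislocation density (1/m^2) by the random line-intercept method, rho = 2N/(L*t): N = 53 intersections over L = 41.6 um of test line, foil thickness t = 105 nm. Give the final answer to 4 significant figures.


rho = 2N / (L * t)
L = 41.6 um = 4.16e-05 m, t = 105 nm = 1.05e-07 m
rho = 2 * 53 / (4.16e-05 * 1.05e-07)
rho = 2.427e+13 1/m^2


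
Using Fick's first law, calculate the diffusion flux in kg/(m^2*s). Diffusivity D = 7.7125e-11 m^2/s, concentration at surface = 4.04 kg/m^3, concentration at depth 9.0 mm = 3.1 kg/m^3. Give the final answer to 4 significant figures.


J = -D * (dC/dx) = D * (C1 - C2) / dx
J = 7.7125e-11 * (4.04 - 3.1) / 9e-03
J = 8.055e-09 kg/(m^2*s)


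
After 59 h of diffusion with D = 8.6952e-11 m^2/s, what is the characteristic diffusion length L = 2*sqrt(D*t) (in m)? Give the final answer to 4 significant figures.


t = 59 hr = 212400 s
Diffusion length = 2*sqrt(D*t)
= 2*sqrt(8.6952e-11 * 212400)
= 8.595e-03 m


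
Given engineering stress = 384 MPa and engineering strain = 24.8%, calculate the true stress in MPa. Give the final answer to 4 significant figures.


sigma_true = sigma_eng * (1 + epsilon_eng)
sigma_true = 384 * (1 + 0.248)
sigma_true = 479.2 MPa


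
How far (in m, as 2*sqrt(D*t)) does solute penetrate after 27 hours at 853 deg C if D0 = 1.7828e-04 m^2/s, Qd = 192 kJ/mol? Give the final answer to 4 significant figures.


Step 1: D = D0 * exp(-Qd/(R*T))
T = 1126.15 K
D = 1.7828e-04 * exp(-192e3 / (8.314 * 1126.15)) = 2.21397e-13 m^2/s
Step 2: L = 2*sqrt(D*t)
t = 27 h = 97200 s
L = 2*sqrt(2.21397e-13 * 97200) = 2.934e-04 m


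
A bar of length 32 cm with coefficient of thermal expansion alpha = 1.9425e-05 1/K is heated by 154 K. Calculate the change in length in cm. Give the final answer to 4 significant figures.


dL = L0 * alpha * dT
dL = 32 * 1.9425e-05 * 154
dL = 0.09573 cm


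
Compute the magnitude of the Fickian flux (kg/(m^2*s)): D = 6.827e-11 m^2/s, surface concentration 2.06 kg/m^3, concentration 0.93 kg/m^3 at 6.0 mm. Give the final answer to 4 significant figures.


J = -D * (dC/dx) = D * (C1 - C2) / dx
J = 6.827e-11 * (2.06 - 0.93) / 6e-03
J = 1.286e-08 kg/(m^2*s)


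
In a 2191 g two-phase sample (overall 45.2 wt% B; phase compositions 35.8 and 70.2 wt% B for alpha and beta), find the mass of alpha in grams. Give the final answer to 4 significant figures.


f_alpha = (C_beta - C0) / (C_beta - C_alpha)
f_alpha = (70.2 - 45.2) / (70.2 - 35.8) = 0.726744
m_alpha = f_alpha * m_total = 0.726744 * 2191 = 1592 g


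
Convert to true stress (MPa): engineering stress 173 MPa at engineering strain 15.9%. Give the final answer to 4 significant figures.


sigma_true = sigma_eng * (1 + epsilon_eng)
sigma_true = 173 * (1 + 0.159)
sigma_true = 200.5 MPa


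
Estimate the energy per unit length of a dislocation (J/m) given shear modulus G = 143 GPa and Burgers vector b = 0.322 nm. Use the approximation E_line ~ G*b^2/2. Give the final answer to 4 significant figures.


E = G*b^2/2
b = 0.322 nm = 3.22e-10 m
G = 143 GPa = 1.43e+11 Pa
E = 0.5 * 1.43e+11 * (3.22e-10)^2
E = 7.413e-09 J/m


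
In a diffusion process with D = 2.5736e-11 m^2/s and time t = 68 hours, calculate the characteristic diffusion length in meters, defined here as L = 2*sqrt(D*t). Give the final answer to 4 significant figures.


t = 68 hr = 244800 s
Diffusion length = 2*sqrt(D*t)
= 2*sqrt(2.5736e-11 * 244800)
= 5.02e-03 m


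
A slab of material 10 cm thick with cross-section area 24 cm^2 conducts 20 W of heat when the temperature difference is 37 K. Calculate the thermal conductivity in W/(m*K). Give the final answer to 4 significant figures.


k = Q*L / (A*dT)
L = 0.1 m, A = 2.4e-03 m^2
k = 20 * 0.1 / (2.4e-03 * 37)
k = 22.52 W/(m*K)


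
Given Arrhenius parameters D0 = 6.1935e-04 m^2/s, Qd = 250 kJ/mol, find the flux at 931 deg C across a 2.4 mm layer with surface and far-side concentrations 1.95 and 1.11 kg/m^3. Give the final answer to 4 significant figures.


Step 1: D = D0 * exp(-Qd/(R*T))
T = 931 + 273.15 = 1204.15 K
D = 6.1935e-04 * exp(-250e3 / (8.314 * 1204.15)) = 8.84774e-15 m^2/s
Step 2: J = D * (C1 - C2) / dx
J = 8.84774e-15 * (1.95 - 1.11) / 2.4e-03
J = 3.097e-12 kg/(m^2*s)


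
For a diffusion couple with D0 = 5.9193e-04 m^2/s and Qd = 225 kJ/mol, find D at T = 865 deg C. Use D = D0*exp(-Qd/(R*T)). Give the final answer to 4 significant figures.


D = D0 * exp(-Qd / (R*T))
T = 1138.15 K
D = 5.9193e-04 * exp(-225e3 / (8.314 * 1138.15))
D = 2.79e-14 m^2/s


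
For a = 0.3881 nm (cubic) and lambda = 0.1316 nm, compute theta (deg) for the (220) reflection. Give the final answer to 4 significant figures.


d = a / sqrt(h^2+k^2+l^2)
d = 0.3881 / sqrt(8) = 0.137214 nm
lambda = 2*d*sin(theta)  =>  sin(theta) = lambda / (2*d)
sin(theta) = 0.1316 / (2 * 0.137214) = 0.479543
theta = 28.66 deg


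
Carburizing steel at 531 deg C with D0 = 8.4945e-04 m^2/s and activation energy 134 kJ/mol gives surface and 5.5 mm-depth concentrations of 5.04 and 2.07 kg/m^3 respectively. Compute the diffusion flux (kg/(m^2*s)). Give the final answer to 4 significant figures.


Step 1: D = D0 * exp(-Qd/(R*T))
T = 531 + 273.15 = 804.15 K
D = 8.4945e-04 * exp(-134e3 / (8.314 * 804.15)) = 1.67754e-12 m^2/s
Step 2: J = D * (C1 - C2) / dx
J = 1.67754e-12 * (5.04 - 2.07) / 5.5e-03
J = 9.059e-10 kg/(m^2*s)


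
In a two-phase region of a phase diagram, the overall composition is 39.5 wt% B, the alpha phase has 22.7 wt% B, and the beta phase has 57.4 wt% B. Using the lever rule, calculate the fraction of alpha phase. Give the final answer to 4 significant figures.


f_alpha = (C_beta - C0) / (C_beta - C_alpha)
f_alpha = (57.4 - 39.5) / (57.4 - 22.7)
f_alpha = 0.5159


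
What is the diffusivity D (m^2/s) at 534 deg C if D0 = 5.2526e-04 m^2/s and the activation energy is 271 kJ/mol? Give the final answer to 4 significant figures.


D = D0 * exp(-Qd / (R*T))
T = 807.15 K
D = 5.2526e-04 * exp(-271e3 / (8.314 * 807.15))
D = 1.521e-21 m^2/s


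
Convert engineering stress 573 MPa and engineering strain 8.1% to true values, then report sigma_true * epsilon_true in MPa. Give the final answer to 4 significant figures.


sigma_true = sigma_eng * (1 + epsilon_eng)
sigma_true = 573 * (1 + 0.081) = 619.413 MPa
epsilon_true = ln(1 + epsilon_eng)
epsilon_true = ln(1 + 0.081) = 0.0778865
sigma_true * epsilon_true = 619.413 * 0.0778865 = 48.24 MPa


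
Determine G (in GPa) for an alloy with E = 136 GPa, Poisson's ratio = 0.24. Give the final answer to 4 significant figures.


G = E / (2*(1+nu))
G = 136 / (2*(1+0.24))
G = 54.84 GPa


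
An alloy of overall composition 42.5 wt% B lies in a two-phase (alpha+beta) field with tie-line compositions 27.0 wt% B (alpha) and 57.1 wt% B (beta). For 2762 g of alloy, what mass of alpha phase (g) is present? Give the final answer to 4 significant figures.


f_alpha = (C_beta - C0) / (C_beta - C_alpha)
f_alpha = (57.1 - 42.5) / (57.1 - 27.0) = 0.48505
m_alpha = f_alpha * m_total = 0.48505 * 2762 = 1340 g


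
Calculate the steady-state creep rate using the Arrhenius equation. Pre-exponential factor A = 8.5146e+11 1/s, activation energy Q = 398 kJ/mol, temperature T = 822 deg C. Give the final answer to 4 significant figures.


rate = A * exp(-Q / (R*T))
T = 822 + 273.15 = 1095.15 K
rate = 8.5146e+11 * exp(-398e3 / (8.314 * 1095.15))
rate = 8.838e-08 1/s


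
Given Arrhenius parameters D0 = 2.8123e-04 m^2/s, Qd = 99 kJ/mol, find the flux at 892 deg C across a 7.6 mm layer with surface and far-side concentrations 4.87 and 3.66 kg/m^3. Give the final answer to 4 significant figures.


Step 1: D = D0 * exp(-Qd/(R*T))
T = 892 + 273.15 = 1165.15 K
D = 2.8123e-04 * exp(-99e3 / (8.314 * 1165.15)) = 1.02482e-08 m^2/s
Step 2: J = D * (C1 - C2) / dx
J = 1.02482e-08 * (4.87 - 3.66) / 7.6e-03
J = 1.632e-06 kg/(m^2*s)


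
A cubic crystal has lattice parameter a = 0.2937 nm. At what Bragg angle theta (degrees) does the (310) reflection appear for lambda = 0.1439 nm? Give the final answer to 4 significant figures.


d = a / sqrt(h^2+k^2+l^2)
d = 0.2937 / sqrt(10) = 0.0928761 nm
lambda = 2*d*sin(theta)  =>  sin(theta) = lambda / (2*d)
sin(theta) = 0.1439 / (2 * 0.0928761) = 0.774688
theta = 50.78 deg


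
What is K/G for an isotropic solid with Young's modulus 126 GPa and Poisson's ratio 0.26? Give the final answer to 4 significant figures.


G = E / (2*(1+nu))
G = 126 / (2*(1+0.26)) = 50 GPa
K = E / (3*(1-2*nu))
K = 126 / (3*(1-2*0.26)) = 87.5 GPa
K/G = 87.5 / 50 = 1.75


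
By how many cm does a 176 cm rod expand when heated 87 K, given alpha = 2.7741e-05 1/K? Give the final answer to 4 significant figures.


dL = L0 * alpha * dT
dL = 176 * 2.7741e-05 * 87
dL = 0.4248 cm


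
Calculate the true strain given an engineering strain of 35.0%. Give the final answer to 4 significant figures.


epsilon_true = ln(1 + epsilon_eng)
epsilon_true = ln(1 + 0.35)
epsilon_true = 0.3001


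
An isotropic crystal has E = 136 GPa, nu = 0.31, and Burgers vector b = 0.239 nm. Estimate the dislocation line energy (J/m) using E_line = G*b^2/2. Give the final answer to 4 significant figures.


Step 1: G = E / (2*(1+nu))
G = 136 / (2*(1+0.31)) = 51.9084 GPa = 5.19084e+10 Pa
Step 2: E_line = G*b^2/2
b = 0.239 nm = 2.39e-10 m
E_line = 0.5 * 5.19084e+10 * (2.39e-10)^2 = 1.483e-09 J/m


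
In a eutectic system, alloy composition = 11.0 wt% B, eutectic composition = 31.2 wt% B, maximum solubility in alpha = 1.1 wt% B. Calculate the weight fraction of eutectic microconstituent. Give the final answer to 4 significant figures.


f_primary = (C_e - C0) / (C_e - C_alpha_max)
f_primary = (31.2 - 11.0) / (31.2 - 1.1)
f_primary = 0.671096
f_eutectic = 1 - 0.671096 = 0.3289


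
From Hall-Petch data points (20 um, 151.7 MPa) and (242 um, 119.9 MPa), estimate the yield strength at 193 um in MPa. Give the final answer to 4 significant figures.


sigma_y = sigma0 + k / sqrt(d)
1/sqrt(d1) = 1/sqrt(2e-05) = 223.607;  1/sqrt(d2) = 64.2824
k = (sigma1 - sigma2) / (1/sqrt(d1) - 1/sqrt(d2)) = (151.7 - 119.9) / (223.607 - 64.2824) = 0.199593 MPa*m^0.5
sigma0 = sigma1 - k/sqrt(d1) = 151.7 - 0.199593*223.607 = 107.07 MPa
sigma_y(d3) = 107.07 + 0.199593 / sqrt(1.93e-04) = 121.4 MPa


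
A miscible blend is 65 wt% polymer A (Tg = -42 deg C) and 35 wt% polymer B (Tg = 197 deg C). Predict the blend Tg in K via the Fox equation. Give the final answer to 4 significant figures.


1/Tg = w1/Tg1 + w2/Tg2 (in Kelvin)
Tg1 = 231.15 K, Tg2 = 470.15 K
1/Tg = 0.65/231.15 + 0.35/470.15
Tg = 281.2 K


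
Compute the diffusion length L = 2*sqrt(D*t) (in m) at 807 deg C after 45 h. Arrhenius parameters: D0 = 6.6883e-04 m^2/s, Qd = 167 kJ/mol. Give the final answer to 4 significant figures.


Step 1: D = D0 * exp(-Qd/(R*T))
T = 1080.15 K
D = 6.6883e-04 * exp(-167e3 / (8.314 * 1080.15)) = 5.61206e-12 m^2/s
Step 2: L = 2*sqrt(D*t)
t = 45 h = 162000 s
L = 2*sqrt(5.61206e-12 * 162000) = 1.907e-03 m


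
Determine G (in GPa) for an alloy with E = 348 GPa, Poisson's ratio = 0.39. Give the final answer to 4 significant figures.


G = E / (2*(1+nu))
G = 348 / (2*(1+0.39))
G = 125.2 GPa


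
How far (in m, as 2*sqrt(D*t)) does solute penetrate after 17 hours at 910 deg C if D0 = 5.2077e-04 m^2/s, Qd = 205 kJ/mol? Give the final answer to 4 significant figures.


Step 1: D = D0 * exp(-Qd/(R*T))
T = 1183.15 K
D = 5.2077e-04 * exp(-205e3 / (8.314 * 1183.15)) = 4.63252e-13 m^2/s
Step 2: L = 2*sqrt(D*t)
t = 17 h = 61200 s
L = 2*sqrt(4.63252e-13 * 61200) = 3.368e-04 m


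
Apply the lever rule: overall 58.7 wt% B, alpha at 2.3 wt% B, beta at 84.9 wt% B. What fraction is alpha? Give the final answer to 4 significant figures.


f_alpha = (C_beta - C0) / (C_beta - C_alpha)
f_alpha = (84.9 - 58.7) / (84.9 - 2.3)
f_alpha = 0.3172


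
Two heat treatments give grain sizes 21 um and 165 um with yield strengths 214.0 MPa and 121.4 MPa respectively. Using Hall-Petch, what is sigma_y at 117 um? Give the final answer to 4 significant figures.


sigma_y = sigma0 + k / sqrt(d)
1/sqrt(d1) = 1/sqrt(2.1e-05) = 218.218;  1/sqrt(d2) = 77.8499
k = (sigma1 - sigma2) / (1/sqrt(d1) - 1/sqrt(d2)) = (214.0 - 121.4) / (218.218 - 77.8499) = 0.659695 MPa*m^0.5
sigma0 = sigma1 - k/sqrt(d1) = 214.0 - 0.659695*218.218 = 70.0428 MPa
sigma_y(d3) = 70.0428 + 0.659695 / sqrt(1.17e-04) = 131 MPa


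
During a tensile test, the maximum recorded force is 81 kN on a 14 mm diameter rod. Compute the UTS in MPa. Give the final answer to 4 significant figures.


A0 = pi*(d/2)^2 = pi*(14/2)^2 = 153.938 mm^2
UTS = F_max / A0 = 81*1000 / 153.938
UTS = 526.2 MPa


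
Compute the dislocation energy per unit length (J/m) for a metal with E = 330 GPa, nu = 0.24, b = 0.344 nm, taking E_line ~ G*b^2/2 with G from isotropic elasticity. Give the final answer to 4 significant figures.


Step 1: G = E / (2*(1+nu))
G = 330 / (2*(1+0.24)) = 133.065 GPa = 1.33065e+11 Pa
Step 2: E_line = G*b^2/2
b = 0.344 nm = 3.44e-10 m
E_line = 0.5 * 1.33065e+11 * (3.44e-10)^2 = 7.873e-09 J/m


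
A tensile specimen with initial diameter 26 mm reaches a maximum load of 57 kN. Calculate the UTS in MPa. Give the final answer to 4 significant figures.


A0 = pi*(d/2)^2 = pi*(26/2)^2 = 530.929 mm^2
UTS = F_max / A0 = 57*1000 / 530.929
UTS = 107.4 MPa


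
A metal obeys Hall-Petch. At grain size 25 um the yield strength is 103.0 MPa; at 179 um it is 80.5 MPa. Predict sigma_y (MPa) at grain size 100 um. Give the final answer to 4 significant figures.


sigma_y = sigma0 + k / sqrt(d)
1/sqrt(d1) = 1/sqrt(2.5e-05) = 200;  1/sqrt(d2) = 74.7435
k = (sigma1 - sigma2) / (1/sqrt(d1) - 1/sqrt(d2)) = (103.0 - 80.5) / (200 - 74.7435) = 0.179631 MPa*m^0.5
sigma0 = sigma1 - k/sqrt(d1) = 103.0 - 0.179631*200 = 67.0737 MPa
sigma_y(d3) = 67.0737 + 0.179631 / sqrt(1e-04) = 85.04 MPa


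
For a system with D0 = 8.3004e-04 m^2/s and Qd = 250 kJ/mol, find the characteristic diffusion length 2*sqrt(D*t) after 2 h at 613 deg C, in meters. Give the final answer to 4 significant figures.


Step 1: D = D0 * exp(-Qd/(R*T))
T = 886.15 K
D = 8.3004e-04 * exp(-250e3 / (8.314 * 886.15)) = 1.52113e-18 m^2/s
Step 2: L = 2*sqrt(D*t)
t = 2 h = 7200 s
L = 2*sqrt(1.52113e-18 * 7200) = 2.093e-07 m


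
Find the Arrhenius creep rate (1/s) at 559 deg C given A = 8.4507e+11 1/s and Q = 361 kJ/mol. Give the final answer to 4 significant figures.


rate = A * exp(-Q / (R*T))
T = 559 + 273.15 = 832.15 K
rate = 8.4507e+11 * exp(-361e3 / (8.314 * 832.15))
rate = 1.844e-11 1/s


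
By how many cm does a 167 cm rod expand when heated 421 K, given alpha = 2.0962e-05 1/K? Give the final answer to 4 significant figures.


dL = L0 * alpha * dT
dL = 167 * 2.0962e-05 * 421
dL = 1.474 cm


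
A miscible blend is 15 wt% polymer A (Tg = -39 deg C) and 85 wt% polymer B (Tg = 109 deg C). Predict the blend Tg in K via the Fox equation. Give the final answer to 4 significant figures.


1/Tg = w1/Tg1 + w2/Tg2 (in Kelvin)
Tg1 = 234.15 K, Tg2 = 382.15 K
1/Tg = 0.15/234.15 + 0.85/382.15
Tg = 349.1 K


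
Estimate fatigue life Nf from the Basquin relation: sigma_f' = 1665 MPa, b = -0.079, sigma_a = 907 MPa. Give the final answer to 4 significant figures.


sigma_a = sigma_f' * (2*Nf)^b
2*Nf = (sigma_a / sigma_f')^(1/b)
2*Nf = (907 / 1665)^(1/-0.079)
2*Nf = 2184.38
Nf = 1092 cycles


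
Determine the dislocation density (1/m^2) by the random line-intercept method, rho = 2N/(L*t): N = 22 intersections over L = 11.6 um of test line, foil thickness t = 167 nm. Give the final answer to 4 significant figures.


rho = 2N / (L * t)
L = 11.6 um = 1.16e-05 m, t = 167 nm = 1.67e-07 m
rho = 2 * 22 / (1.16e-05 * 1.67e-07)
rho = 2.271e+13 1/m^2


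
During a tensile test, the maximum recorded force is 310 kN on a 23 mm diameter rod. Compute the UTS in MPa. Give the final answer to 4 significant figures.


A0 = pi*(d/2)^2 = pi*(23/2)^2 = 415.476 mm^2
UTS = F_max / A0 = 310*1000 / 415.476
UTS = 746.1 MPa


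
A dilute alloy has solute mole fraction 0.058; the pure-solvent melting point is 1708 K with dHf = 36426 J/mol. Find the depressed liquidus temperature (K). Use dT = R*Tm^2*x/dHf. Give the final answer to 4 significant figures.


dT = R*Tm^2*x / dHf
dT = 8.314 * 1708^2 * 0.058 / 36426
dT = 38.6191 K
T_new = 1708 - 38.6191 = 1669 K


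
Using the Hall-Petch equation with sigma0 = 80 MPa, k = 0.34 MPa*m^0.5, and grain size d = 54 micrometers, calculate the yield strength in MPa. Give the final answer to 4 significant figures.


sigma_y = sigma0 + k / sqrt(d)
d = 54 um = 5.4e-05 m
sigma_y = 80 + 0.34 / sqrt(5.4e-05)
sigma_y = 126.3 MPa


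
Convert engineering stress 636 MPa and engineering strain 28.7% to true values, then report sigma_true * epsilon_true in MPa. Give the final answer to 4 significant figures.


sigma_true = sigma_eng * (1 + epsilon_eng)
sigma_true = 636 * (1 + 0.287) = 818.532 MPa
epsilon_true = ln(1 + epsilon_eng)
epsilon_true = ln(1 + 0.287) = 0.252314
sigma_true * epsilon_true = 818.532 * 0.252314 = 206.5 MPa


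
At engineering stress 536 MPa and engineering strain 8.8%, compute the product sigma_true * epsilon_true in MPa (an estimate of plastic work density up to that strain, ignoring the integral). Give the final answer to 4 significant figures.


sigma_true = sigma_eng * (1 + epsilon_eng)
sigma_true = 536 * (1 + 0.088) = 583.168 MPa
epsilon_true = ln(1 + epsilon_eng)
epsilon_true = ln(1 + 0.088) = 0.0843411
sigma_true * epsilon_true = 583.168 * 0.0843411 = 49.19 MPa


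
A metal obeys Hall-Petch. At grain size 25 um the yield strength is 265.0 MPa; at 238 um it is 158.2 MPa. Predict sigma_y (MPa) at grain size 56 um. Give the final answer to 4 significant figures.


sigma_y = sigma0 + k / sqrt(d)
1/sqrt(d1) = 1/sqrt(2.5e-05) = 200;  1/sqrt(d2) = 64.8204
k = (sigma1 - sigma2) / (1/sqrt(d1) - 1/sqrt(d2)) = (265.0 - 158.2) / (200 - 64.8204) = 0.79006 MPa*m^0.5
sigma0 = sigma1 - k/sqrt(d1) = 265.0 - 0.79006*200 = 106.988 MPa
sigma_y(d3) = 106.988 + 0.79006 / sqrt(5.6e-05) = 212.6 MPa


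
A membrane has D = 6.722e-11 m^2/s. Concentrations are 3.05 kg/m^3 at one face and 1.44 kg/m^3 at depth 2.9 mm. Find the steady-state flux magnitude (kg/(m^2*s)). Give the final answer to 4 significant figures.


J = -D * (dC/dx) = D * (C1 - C2) / dx
J = 6.722e-11 * (3.05 - 1.44) / 2.9e-03
J = 3.732e-08 kg/(m^2*s)


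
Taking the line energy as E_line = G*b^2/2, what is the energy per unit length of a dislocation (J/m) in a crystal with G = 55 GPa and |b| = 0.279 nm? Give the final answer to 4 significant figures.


E = G*b^2/2
b = 0.279 nm = 2.79e-10 m
G = 55 GPa = 5.5e+10 Pa
E = 0.5 * 5.5e+10 * (2.79e-10)^2
E = 2.141e-09 J/m


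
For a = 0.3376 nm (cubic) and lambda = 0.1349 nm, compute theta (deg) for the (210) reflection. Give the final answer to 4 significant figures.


d = a / sqrt(h^2+k^2+l^2)
d = 0.3376 / sqrt(5) = 0.150979 nm
lambda = 2*d*sin(theta)  =>  sin(theta) = lambda / (2*d)
sin(theta) = 0.1349 / (2 * 0.150979) = 0.44675
theta = 26.54 deg


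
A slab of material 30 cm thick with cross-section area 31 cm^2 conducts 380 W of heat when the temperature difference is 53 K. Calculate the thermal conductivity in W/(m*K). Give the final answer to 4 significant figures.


k = Q*L / (A*dT)
L = 0.3 m, A = 3.1e-03 m^2
k = 380 * 0.3 / (3.1e-03 * 53)
k = 693.9 W/(m*K)


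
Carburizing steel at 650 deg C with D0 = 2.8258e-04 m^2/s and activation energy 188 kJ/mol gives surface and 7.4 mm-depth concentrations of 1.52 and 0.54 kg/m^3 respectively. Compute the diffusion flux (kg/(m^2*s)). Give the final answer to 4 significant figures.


Step 1: D = D0 * exp(-Qd/(R*T))
T = 650 + 273.15 = 923.15 K
D = 2.8258e-04 * exp(-188e3 / (8.314 * 923.15)) = 6.50346e-15 m^2/s
Step 2: J = D * (C1 - C2) / dx
J = 6.50346e-15 * (1.52 - 0.54) / 7.4e-03
J = 8.613e-13 kg/(m^2*s)


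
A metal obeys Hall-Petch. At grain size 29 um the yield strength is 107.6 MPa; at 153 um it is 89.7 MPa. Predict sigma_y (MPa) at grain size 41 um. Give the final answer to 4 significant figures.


sigma_y = sigma0 + k / sqrt(d)
1/sqrt(d1) = 1/sqrt(2.9e-05) = 185.695;  1/sqrt(d2) = 80.8452
k = (sigma1 - sigma2) / (1/sqrt(d1) - 1/sqrt(d2)) = (107.6 - 89.7) / (185.695 - 80.8452) = 0.17072 MPa*m^0.5
sigma0 = sigma1 - k/sqrt(d1) = 107.6 - 0.17072*185.695 = 75.8981 MPa
sigma_y(d3) = 75.8981 + 0.17072 / sqrt(4.1e-05) = 102.6 MPa


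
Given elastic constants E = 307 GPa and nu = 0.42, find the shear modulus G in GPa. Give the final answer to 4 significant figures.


G = E / (2*(1+nu))
G = 307 / (2*(1+0.42))
G = 108.1 GPa


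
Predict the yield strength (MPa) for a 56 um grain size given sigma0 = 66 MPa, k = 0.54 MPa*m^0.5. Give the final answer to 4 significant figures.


sigma_y = sigma0 + k / sqrt(d)
d = 56 um = 5.6e-05 m
sigma_y = 66 + 0.54 / sqrt(5.6e-05)
sigma_y = 138.2 MPa


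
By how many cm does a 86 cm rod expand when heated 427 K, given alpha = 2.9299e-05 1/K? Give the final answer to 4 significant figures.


dL = L0 * alpha * dT
dL = 86 * 2.9299e-05 * 427
dL = 1.076 cm


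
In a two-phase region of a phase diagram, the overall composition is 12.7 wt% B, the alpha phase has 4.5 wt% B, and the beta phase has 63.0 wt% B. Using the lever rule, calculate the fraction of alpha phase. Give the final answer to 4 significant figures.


f_alpha = (C_beta - C0) / (C_beta - C_alpha)
f_alpha = (63.0 - 12.7) / (63.0 - 4.5)
f_alpha = 0.8598


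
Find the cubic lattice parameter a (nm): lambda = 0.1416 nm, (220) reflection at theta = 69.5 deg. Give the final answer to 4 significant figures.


d = lambda / (2*sin(theta))
d = 0.1416 / (2*sin(69.5 deg))
d = 0.0755867 nm
a = d * sqrt(h^2+k^2+l^2) = 0.0755867 * sqrt(8)
a = 0.2138 nm


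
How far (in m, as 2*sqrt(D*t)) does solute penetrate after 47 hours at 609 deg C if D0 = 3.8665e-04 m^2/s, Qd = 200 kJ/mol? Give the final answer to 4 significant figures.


Step 1: D = D0 * exp(-Qd/(R*T))
T = 882.15 K
D = 3.8665e-04 * exp(-200e3 / (8.314 * 882.15)) = 5.55028e-16 m^2/s
Step 2: L = 2*sqrt(D*t)
t = 47 h = 169200 s
L = 2*sqrt(5.55028e-16 * 169200) = 1.938e-05 m


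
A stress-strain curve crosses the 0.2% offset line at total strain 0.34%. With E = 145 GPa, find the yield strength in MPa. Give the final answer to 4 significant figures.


Offset strain = 0.002
Elastic strain at yield = total_strain - offset = 3.4e-03 - 0.002 = 1.4e-03
sigma_y = E * elastic_strain = 145000 * 1.4e-03
sigma_y = 203 MPa


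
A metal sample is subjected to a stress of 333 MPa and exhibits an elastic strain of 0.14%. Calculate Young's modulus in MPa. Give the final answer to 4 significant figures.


E = sigma / epsilon
epsilon = 0.14% = 1.4e-03
E = 333 / 1.4e-03
E = 237900 MPa


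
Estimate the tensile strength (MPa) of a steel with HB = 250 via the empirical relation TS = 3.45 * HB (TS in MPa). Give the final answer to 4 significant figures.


TS (MPa) = 3.45 * HB
TS = 3.45 * 250
TS = 862.5 MPa


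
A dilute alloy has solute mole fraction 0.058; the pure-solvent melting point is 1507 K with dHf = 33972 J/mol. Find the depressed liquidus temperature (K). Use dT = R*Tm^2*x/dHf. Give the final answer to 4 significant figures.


dT = R*Tm^2*x / dHf
dT = 8.314 * 1507^2 * 0.058 / 33972
dT = 32.2362 K
T_new = 1507 - 32.2362 = 1475 K


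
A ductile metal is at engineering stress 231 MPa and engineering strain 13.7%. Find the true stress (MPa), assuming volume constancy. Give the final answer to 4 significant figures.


sigma_true = sigma_eng * (1 + epsilon_eng)
sigma_true = 231 * (1 + 0.137)
sigma_true = 262.6 MPa


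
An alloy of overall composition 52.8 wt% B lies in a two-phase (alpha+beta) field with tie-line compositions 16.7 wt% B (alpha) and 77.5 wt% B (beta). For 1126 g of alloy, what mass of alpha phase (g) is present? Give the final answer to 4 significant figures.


f_alpha = (C_beta - C0) / (C_beta - C_alpha)
f_alpha = (77.5 - 52.8) / (77.5 - 16.7) = 0.40625
m_alpha = f_alpha * m_total = 0.40625 * 1126 = 457.4 g


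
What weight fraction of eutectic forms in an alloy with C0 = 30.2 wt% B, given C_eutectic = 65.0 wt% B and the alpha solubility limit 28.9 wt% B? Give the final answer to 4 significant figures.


f_primary = (C_e - C0) / (C_e - C_alpha_max)
f_primary = (65.0 - 30.2) / (65.0 - 28.9)
f_primary = 0.963989
f_eutectic = 1 - 0.963989 = 0.03601


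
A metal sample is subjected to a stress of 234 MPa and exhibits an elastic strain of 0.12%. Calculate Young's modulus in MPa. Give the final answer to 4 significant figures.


E = sigma / epsilon
epsilon = 0.12% = 1.2e-03
E = 234 / 1.2e-03
E = 195000 MPa


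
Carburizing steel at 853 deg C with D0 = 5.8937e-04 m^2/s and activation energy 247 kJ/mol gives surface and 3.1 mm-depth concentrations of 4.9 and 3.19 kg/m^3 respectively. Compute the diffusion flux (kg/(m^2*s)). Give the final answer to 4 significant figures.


Step 1: D = D0 * exp(-Qd/(R*T))
T = 853 + 273.15 = 1126.15 K
D = 5.8937e-04 * exp(-247e3 / (8.314 * 1126.15)) = 2.05722e-15 m^2/s
Step 2: J = D * (C1 - C2) / dx
J = 2.05722e-15 * (4.9 - 3.19) / 3.1e-03
J = 1.135e-12 kg/(m^2*s)


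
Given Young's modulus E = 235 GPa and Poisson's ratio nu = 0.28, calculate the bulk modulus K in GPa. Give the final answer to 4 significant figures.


K = E / (3*(1-2*nu))
K = 235 / (3*(1-2*0.28))
K = 178 GPa


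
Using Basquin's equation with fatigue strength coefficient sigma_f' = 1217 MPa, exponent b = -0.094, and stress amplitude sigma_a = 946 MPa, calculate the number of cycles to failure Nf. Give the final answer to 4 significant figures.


sigma_a = sigma_f' * (2*Nf)^b
2*Nf = (sigma_a / sigma_f')^(1/b)
2*Nf = (946 / 1217)^(1/-0.094)
2*Nf = 14.5822
Nf = 7.291 cycles


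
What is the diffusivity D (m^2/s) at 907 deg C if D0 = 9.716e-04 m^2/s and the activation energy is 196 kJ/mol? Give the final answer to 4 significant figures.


D = D0 * exp(-Qd / (R*T))
T = 1180.15 K
D = 9.716e-04 * exp(-196e3 / (8.314 * 1180.15))
D = 2.051e-12 m^2/s


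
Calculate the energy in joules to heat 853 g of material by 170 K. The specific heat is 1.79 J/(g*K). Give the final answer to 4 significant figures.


Q = m * cp * dT
Q = 853 * 1.79 * 170
Q = 259600 J


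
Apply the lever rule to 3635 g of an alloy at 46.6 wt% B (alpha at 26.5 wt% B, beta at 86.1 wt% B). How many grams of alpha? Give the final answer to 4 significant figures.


f_alpha = (C_beta - C0) / (C_beta - C_alpha)
f_alpha = (86.1 - 46.6) / (86.1 - 26.5) = 0.662752
m_alpha = f_alpha * m_total = 0.662752 * 3635 = 2409 g


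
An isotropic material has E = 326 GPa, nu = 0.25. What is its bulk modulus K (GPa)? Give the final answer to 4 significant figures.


K = E / (3*(1-2*nu))
K = 326 / (3*(1-2*0.25))
K = 217.3 GPa


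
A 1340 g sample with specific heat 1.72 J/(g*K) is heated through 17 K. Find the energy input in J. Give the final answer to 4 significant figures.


Q = m * cp * dT
Q = 1340 * 1.72 * 17
Q = 39180 J


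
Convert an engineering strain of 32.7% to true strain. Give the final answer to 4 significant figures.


epsilon_true = ln(1 + epsilon_eng)
epsilon_true = ln(1 + 0.327)
epsilon_true = 0.2829


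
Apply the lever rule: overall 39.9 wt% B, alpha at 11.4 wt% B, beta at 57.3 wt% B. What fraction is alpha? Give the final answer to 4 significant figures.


f_alpha = (C_beta - C0) / (C_beta - C_alpha)
f_alpha = (57.3 - 39.9) / (57.3 - 11.4)
f_alpha = 0.3791


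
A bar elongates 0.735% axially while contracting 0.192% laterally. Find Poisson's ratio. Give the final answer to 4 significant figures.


nu = -epsilon_lat / epsilon_axial
Lateral strain is contraction (negative), so using magnitudes:
nu = 0.192 / 0.735
nu = 0.2612


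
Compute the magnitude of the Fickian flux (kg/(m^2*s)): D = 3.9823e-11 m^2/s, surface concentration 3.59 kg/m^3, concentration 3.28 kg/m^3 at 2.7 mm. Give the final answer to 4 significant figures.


J = -D * (dC/dx) = D * (C1 - C2) / dx
J = 3.9823e-11 * (3.59 - 3.28) / 2.7e-03
J = 4.572e-09 kg/(m^2*s)
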